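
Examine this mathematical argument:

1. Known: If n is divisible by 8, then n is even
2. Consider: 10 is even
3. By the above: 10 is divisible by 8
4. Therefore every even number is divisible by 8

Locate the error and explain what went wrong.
Step 3: By the above: 10 is divisible by 8

Step 3 commits the fallacy of affirming the consequent. The known fact 'divisible by 8 → even' does NOT imply 'even → divisible by 8'. That would be the converse, which is false. For example, 10 is even but 10 ÷ 8 = 1.25, which is not an integer.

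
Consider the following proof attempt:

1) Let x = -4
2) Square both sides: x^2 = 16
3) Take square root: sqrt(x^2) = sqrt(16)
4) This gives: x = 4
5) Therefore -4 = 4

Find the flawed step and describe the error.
Step 4: This gives: x = 4

Step 4 incorrectly states that sqrt(x^2) = x. The correct identity is sqrt(x^2) = |x|. Since x = -4 < 0, we have sqrt(x^2) = |-4| = 4, not x = -4.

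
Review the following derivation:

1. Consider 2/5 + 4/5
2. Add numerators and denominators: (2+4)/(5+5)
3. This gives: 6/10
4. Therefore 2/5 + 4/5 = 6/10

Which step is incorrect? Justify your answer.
Step 2: Add numerators and denominators: (2+4)/(5+5)

Step 2 incorrectly adds fractions by separately adding numerators and denominators. This is wrong. The correct method requires a common denominator: 2/5 + 4/5 = (2×5 + 4×5)/(5×5) = 30/25 = 6/5. The method used gives 6/10, which is different.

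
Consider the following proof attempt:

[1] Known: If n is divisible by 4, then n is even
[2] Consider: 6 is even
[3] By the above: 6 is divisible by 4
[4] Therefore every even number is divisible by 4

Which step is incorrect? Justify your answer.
Step 3: By the above: 6 is divisible by 4

Step 3 commits the fallacy of affirming the consequent. The known fact 'divisible by 4 → even' does NOT imply 'even → divisible by 4'. That would be the converse, which is false. For example, 6 is even but 6 ÷ 4 = 1.50, which is not an integer.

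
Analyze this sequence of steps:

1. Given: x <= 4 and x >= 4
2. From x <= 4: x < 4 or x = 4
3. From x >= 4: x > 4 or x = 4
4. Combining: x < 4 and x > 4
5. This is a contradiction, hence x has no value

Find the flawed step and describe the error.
Step 4: Combining: x < 4 and x > 4

Step 4 incorrectly combines the conditions. From x <= 4 and x >= 4, the intersection is x = 4. The error treats the 'or' cases as 'and' requirements. The correct conclusion is that x = 4 is the unique solution, not that no solution exists.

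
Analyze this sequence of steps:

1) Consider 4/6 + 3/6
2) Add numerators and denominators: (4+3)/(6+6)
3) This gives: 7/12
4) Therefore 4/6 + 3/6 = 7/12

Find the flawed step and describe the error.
Step 2: Add numerators and denominators: (4+3)/(6+6)

Step 2 incorrectly adds fractions by separately adding numerators and denominators. This is wrong. The correct method requires a common denominator: 4/6 + 3/6 = (4×6 + 3×6)/(6×6) = 42/36 = 7/6. The method used gives 7/12, which is different.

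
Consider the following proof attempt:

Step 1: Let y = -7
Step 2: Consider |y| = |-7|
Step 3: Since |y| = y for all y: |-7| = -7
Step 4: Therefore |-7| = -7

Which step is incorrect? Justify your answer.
Step 3: Since |y| = y for all y: |-7| = -7

Step 3 incorrectly states that |y| = y for all y. The correct definition is |y| = y when y >= 0, and |y| = -y when y < 0. Since -7 < 0, we have |-7| = -(-7) = 7, not -7.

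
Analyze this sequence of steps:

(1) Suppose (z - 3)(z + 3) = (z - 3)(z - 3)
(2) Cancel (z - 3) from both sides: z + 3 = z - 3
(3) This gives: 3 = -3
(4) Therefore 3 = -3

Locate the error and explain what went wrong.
Step 2: Cancel (z - 3) from both sides: z + 3 = z - 3

Step 2 cancels (z - 3) from both sides. This is only valid if (z - 3) ≠ 0, i.e., z ≠ 3. When z = 3, both sides equal zero regardless of the other factors. The correct approach requires considering z = 3 as a separate case.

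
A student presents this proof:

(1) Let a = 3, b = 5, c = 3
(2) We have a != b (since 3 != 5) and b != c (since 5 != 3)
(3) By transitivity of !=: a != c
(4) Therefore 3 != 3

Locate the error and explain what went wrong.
Step 3: By transitivity of !=: a != c

Step 3 incorrectly applies transitivity to the '!=' relation. Transitivity states: if a R b and b R c, then a R c. However, '!=' is not transitive. Counterexample: 3 != 5 and 5 != 3, but 3 = 3 (both equal 3). Transitivity holds for relations like <, <=, =, but not for !=.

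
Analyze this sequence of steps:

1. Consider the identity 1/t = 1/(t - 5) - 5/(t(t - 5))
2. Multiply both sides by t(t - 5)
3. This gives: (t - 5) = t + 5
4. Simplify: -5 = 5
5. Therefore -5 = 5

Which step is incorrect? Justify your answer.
Step 3: This gives: (t - 5) = t + 5

Step 3 makes a sign error when clearing denominators. Multiplying -5/(t(t - 5)) by t(t - 5) gives -5, not +5. The correct result is (t - 5) = t - 5, which is trivially true, not (t - 5) = t + 5. (Step 1 is a valid identity: 1/(t - 5) - 5/(t(t - 5)) = (t - 5)/(t(t - 5)) = 1/t.)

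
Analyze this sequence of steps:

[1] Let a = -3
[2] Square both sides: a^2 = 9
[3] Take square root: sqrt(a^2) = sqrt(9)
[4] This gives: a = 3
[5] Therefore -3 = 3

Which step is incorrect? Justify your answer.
Step 4: This gives: a = 3

Step 4 incorrectly states that sqrt(a^2) = a. The correct identity is sqrt(a^2) = |a|. Since a = -3 < 0, we have sqrt(a^2) = |-3| = 3, not a = -3.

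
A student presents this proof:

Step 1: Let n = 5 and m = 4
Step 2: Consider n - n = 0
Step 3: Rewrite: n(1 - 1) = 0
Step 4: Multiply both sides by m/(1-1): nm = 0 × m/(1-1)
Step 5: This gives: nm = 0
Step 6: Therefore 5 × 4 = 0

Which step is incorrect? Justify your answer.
Step 4: Multiply both sides by m/(1-1): nm = 0 × m/(1-1)

Step 4 multiplies both sides by m/(1-1). However, 1-1 = 0, so this is multiplication by m/0, which is undefined. We cannot multiply by an undefined expression.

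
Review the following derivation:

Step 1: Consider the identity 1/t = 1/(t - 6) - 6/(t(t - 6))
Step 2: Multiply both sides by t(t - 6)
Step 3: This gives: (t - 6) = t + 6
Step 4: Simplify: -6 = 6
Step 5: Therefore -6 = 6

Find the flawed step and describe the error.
Step 3: This gives: (t - 6) = t + 6

Step 3 makes a sign error when clearing denominators. Multiplying -6/(t(t - 6)) by t(t - 6) gives -6, not +6. The correct result is (t - 6) = t - 6, which is trivially true, not (t - 6) = t + 6. (Step 1 is a valid identity: 1/(t - 6) - 6/(t(t - 6)) = (t - 6)/(t(t - 6)) = 1/t.)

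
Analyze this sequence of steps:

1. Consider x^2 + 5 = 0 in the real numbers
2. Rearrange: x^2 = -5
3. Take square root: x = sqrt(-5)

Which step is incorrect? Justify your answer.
Step 3: Take square root: x = sqrt(-5)

Step 3 takes the square root of -5, which is negative. In the real number system, the square root of a negative number is undefined. The equation x^2 + 5 = 0 has no real solutions. Square roots of negative numbers only exist in the complex numbers.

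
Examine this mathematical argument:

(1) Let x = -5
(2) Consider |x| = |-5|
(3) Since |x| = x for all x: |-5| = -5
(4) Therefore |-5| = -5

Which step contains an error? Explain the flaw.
Step 3: Since |x| = x for all x: |-5| = -5

Step 3 incorrectly states that |x| = x for all x. The correct definition is |x| = x when x >= 0, and |x| = -x when x < 0. Since -5 < 0, we have |-5| = -(-5) = 5, not -5.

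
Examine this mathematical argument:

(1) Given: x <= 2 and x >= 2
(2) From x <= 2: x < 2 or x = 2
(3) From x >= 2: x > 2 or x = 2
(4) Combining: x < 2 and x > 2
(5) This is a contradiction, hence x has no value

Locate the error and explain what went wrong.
Step 4: Combining: x < 2 and x > 2

Step 4 incorrectly combines the conditions. From x <= 2 and x >= 2, the intersection is x = 2. The error treats the 'or' cases as 'and' requirements. The correct conclusion is that x = 2 is the unique solution, not that no solution exists.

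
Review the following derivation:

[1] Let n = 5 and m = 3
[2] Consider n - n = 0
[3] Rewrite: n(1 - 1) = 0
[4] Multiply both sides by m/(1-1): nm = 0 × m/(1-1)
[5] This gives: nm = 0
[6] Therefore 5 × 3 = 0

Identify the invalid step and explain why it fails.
Step 4: Multiply both sides by m/(1-1): nm = 0 × m/(1-1)

Step 4 multiplies both sides by m/(1-1). However, 1-1 = 0, so this is multiplication by m/0, which is undefined. We cannot multiply by an undefined expression.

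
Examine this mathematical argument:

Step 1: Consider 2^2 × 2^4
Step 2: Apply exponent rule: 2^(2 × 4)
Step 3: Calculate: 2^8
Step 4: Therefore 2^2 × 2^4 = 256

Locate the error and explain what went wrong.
Step 2: Apply exponent rule: 2^(2 × 4)

Step 2 incorrectly states that a^b × a^c = a^(b×c). The correct rule is a^b × a^c = a^(b+c). The actual value is 2^2 × 2^4 = 2^6 = 64, not 2^8 = 256.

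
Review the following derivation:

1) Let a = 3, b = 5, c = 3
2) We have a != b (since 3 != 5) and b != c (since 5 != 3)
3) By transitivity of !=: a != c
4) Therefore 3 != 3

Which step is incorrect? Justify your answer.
Step 3: By transitivity of !=: a != c

Step 3 incorrectly applies transitivity to the '!=' relation. Transitivity states: if a R b and b R c, then a R c. However, '!=' is not transitive. Counterexample: 3 != 5 and 5 != 3, but 3 = 3 (both equal 3). Transitivity holds for relations like <, <=, =, but not for !=.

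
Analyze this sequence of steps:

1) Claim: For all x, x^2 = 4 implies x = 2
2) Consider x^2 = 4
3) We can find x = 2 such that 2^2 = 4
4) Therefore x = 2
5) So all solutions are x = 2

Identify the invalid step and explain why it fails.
Step 4: Therefore x = 2

Step 4 incorrectly concludes that x = 2 is the only solution. The proof shows that x = 2 is A solution (existence), but does not show it is the ONLY solution (uniqueness). In fact, x = -2 is also a solution since (-2)^2 = 4. Finding one solution doesn't prove there are no others.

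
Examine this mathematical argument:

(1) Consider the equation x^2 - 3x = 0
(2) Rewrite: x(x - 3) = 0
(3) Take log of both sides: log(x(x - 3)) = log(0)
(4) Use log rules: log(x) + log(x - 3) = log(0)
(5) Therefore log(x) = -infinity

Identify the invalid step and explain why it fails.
Step 3: Take log of both sides: log(x(x - 3)) = log(0)

Step 3 takes the logarithm of both sides, resulting in log(0) on the right side. The logarithm is only defined for positive numbers; log(0) is undefined (approaches negative infinity). This operation is invalid.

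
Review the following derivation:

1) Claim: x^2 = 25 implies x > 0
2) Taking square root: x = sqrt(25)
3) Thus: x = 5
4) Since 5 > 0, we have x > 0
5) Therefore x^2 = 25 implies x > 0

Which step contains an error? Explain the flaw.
Step 2: Taking square root: x = sqrt(25)

Step 2 takes the square root and assumes the positive root only. The equation x^2 = 25 actually has two solutions: x = 5 and x = -5. The proof silently assumes x > 0 without justification, then uses this assumption to conclude x > 0, which is circular. The counterexample x = -5 shows the claim is false.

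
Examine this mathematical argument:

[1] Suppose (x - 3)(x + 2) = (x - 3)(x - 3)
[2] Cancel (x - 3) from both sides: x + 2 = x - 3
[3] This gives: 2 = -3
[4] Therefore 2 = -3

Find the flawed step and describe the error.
Step 2: Cancel (x - 3) from both sides: x + 2 = x - 3

Step 2 cancels (x - 3) from both sides. This is only valid if (x - 3) ≠ 0, i.e., x ≠ 3. When x = 3, both sides equal zero regardless of the other factors. The correct approach requires considering x = 3 as a separate case.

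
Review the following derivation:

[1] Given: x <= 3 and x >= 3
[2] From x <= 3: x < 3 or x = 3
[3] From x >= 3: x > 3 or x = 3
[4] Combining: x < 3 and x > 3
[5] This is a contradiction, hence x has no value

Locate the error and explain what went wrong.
Step 4: Combining: x < 3 and x > 3

Step 4 incorrectly combines the conditions. From x <= 3 and x >= 3, the intersection is x = 3. The error treats the 'or' cases as 'and' requirements. The correct conclusion is that x = 3 is the unique solution, not that no solution exists.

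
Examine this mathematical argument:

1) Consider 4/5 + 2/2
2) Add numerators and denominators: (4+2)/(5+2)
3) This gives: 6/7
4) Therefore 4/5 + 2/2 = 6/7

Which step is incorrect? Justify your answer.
Step 2: Add numerators and denominators: (4+2)/(5+2)

Step 2 incorrectly adds fractions by separately adding numerators and denominators. This is wrong. The correct method requires a common denominator: 4/5 + 2/2 = (4×2 + 2×5)/(5×2) = 18/10 = 9/5. The method used gives 6/7, which is different.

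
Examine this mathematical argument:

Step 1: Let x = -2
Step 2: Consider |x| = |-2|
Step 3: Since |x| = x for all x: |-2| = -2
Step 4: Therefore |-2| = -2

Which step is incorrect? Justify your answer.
Step 3: Since |x| = x for all x: |-2| = -2

Step 3 incorrectly states that |x| = x for all x. The correct definition is |x| = x when x >= 0, and |x| = -x when x < 0. Since -2 < 0, we have |-2| = -(-2) = 2, not -2.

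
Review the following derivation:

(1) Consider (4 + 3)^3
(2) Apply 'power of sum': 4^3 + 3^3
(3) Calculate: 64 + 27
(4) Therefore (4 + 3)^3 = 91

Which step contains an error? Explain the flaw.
Step 2: Apply 'power of sum': 4^3 + 3^3

Step 2 incorrectly applies a non-existent rule '(a+b)^n = a^n + b^n'. This is false in general. The correct expansion uses the binomial theorem. The actual value is (4 + 3)^3 = 7^3 = 343, not 91.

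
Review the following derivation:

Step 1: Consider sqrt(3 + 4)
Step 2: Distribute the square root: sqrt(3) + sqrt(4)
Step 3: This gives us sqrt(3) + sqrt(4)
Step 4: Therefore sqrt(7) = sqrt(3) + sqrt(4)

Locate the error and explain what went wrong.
Step 2: Distribute the square root: sqrt(3) + sqrt(4)

Step 2 incorrectly 'distributes' the square root over addition. The square root function does not distribute: sqrt(a + b) ≠ sqrt(a) + sqrt(b). In fact, sqrt(3 + 4) = sqrt(7) ≈ 2.6458, while sqrt(3) + sqrt(4) ≈ 3.7321.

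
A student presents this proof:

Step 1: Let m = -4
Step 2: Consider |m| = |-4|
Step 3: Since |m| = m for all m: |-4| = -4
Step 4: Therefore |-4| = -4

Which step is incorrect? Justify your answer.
Step 3: Since |m| = m for all m: |-4| = -4

Step 3 incorrectly states that |m| = m for all m. The correct definition is |m| = m when m >= 0, and |m| = -m when m < 0. Since -4 < 0, we have |-4| = -(-4) = 4, not -4.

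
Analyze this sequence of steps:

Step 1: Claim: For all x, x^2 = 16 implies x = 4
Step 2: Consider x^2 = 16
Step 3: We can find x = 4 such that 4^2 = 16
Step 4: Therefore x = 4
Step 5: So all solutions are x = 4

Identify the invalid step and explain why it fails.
Step 4: Therefore x = 4

Step 4 incorrectly concludes that x = 4 is the only solution. The proof shows that x = 4 is A solution (existence), but does not show it is the ONLY solution (uniqueness). In fact, x = -4 is also a solution since (-4)^2 = 16. Finding one solution doesn't prove there are no others.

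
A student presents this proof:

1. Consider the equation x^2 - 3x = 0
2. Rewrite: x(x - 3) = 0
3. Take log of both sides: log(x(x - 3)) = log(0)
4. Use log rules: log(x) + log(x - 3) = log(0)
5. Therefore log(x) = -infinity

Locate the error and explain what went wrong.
Step 3: Take log of both sides: log(x(x - 3)) = log(0)

Step 3 takes the logarithm of both sides, resulting in log(0) on the right side. The logarithm is only defined for positive numbers; log(0) is undefined (approaches negative infinity). This operation is invalid.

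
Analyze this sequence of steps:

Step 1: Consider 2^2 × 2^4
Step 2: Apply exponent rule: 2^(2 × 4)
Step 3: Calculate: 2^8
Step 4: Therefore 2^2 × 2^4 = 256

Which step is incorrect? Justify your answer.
Step 2: Apply exponent rule: 2^(2 × 4)

Step 2 incorrectly states that a^b × a^c = a^(b×c). The correct rule is a^b × a^c = a^(b+c). The actual value is 2^2 × 2^4 = 2^6 = 64, not 2^8 = 256.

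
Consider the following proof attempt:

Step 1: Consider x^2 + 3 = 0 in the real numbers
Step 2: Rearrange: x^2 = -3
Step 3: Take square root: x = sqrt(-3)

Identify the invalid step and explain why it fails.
Step 3: Take square root: x = sqrt(-3)

Step 3 takes the square root of -3, which is negative. In the real number system, the square root of a negative number is undefined. The equation x^2 + 3 = 0 has no real solutions. Square roots of negative numbers only exist in the complex numbers.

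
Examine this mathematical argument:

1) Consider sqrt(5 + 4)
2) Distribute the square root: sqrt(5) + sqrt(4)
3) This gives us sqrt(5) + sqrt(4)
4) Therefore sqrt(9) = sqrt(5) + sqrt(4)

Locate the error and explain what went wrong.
Step 2: Distribute the square root: sqrt(5) + sqrt(4)

Step 2 incorrectly 'distributes' the square root over addition. The square root function does not distribute: sqrt(a + b) ≠ sqrt(a) + sqrt(b). In fact, sqrt(5 + 4) = sqrt(9) ≈ 3.0000, while sqrt(5) + sqrt(4) ≈ 4.2361.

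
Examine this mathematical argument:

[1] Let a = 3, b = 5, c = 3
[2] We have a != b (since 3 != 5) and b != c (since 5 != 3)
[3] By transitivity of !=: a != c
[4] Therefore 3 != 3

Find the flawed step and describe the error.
Step 3: By transitivity of !=: a != c

Step 3 incorrectly applies transitivity to the '!=' relation. Transitivity states: if a R b and b R c, then a R c. However, '!=' is not transitive. Counterexample: 3 != 5 and 5 != 3, but 3 = 3 (both equal 3). Transitivity holds for relations like <, <=, =, but not for !=.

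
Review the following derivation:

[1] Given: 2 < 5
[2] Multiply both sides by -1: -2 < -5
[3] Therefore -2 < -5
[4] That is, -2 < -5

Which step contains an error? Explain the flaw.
Step 2: Multiply both sides by -1: -2 < -5

Step 2 multiplies both sides by -1 but fails to reverse the inequality sign. When multiplying (or dividing) an inequality by a negative number, the direction must be reversed. Since 2 < 5, we should get -2 > -5, i.e., -2 > -5.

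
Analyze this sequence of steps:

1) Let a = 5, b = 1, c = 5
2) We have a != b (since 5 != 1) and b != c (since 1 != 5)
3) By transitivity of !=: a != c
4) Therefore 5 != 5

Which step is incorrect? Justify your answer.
Step 3: By transitivity of !=: a != c

Step 3 incorrectly applies transitivity to the '!=' relation. Transitivity states: if a R b and b R c, then a R c. However, '!=' is not transitive. Counterexample: 5 != 1 and 1 != 5, but 5 = 5 (both equal 5). Transitivity holds for relations like <, <=, =, but not for !=.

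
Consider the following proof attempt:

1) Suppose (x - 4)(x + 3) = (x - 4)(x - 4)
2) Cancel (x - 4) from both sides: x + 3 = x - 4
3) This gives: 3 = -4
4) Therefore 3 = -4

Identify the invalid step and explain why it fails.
Step 2: Cancel (x - 4) from both sides: x + 3 = x - 4

Step 2 cancels (x - 4) from both sides. This is only valid if (x - 4) ≠ 0, i.e., x ≠ 4. When x = 4, both sides equal zero regardless of the other factors. The correct approach requires considering x = 4 as a separate case.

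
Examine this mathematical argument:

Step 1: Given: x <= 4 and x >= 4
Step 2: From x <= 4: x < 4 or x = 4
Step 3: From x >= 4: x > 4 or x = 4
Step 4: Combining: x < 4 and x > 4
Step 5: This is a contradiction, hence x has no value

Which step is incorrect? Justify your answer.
Step 4: Combining: x < 4 and x > 4

Step 4 incorrectly combines the conditions. From x <= 4 and x >= 4, the intersection is x = 4. The error treats the 'or' cases as 'and' requirements. The correct conclusion is that x = 4 is the unique solution, not that no solution exists.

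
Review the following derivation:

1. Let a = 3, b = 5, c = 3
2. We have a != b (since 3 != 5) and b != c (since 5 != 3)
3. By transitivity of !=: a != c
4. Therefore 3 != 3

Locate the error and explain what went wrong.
Step 3: By transitivity of !=: a != c

Step 3 incorrectly applies transitivity to the '!=' relation. Transitivity states: if a R b and b R c, then a R c. However, '!=' is not transitive. Counterexample: 3 != 5 and 5 != 3, but 3 = 3 (both equal 3). Transitivity holds for relations like <, <=, =, but not for !=.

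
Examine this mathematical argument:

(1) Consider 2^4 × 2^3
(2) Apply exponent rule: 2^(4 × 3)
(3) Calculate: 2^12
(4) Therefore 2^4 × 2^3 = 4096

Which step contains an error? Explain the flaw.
Step 2: Apply exponent rule: 2^(4 × 3)

Step 2 incorrectly states that a^b × a^c = a^(b×c). The correct rule is a^b × a^c = a^(b+c). The actual value is 2^4 × 2^3 = 2^7 = 128, not 2^12 = 4096.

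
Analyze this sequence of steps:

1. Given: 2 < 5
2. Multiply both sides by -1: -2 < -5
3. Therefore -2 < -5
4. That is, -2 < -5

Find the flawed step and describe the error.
Step 2: Multiply both sides by -1: -2 < -5

Step 2 multiplies both sides by -1 but fails to reverse the inequality sign. When multiplying (or dividing) an inequality by a negative number, the direction must be reversed. Since 2 < 5, we should get -2 > -5, i.e., -2 > -5.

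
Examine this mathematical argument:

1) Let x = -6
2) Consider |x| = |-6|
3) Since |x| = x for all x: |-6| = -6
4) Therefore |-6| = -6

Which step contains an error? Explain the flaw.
Step 3: Since |x| = x for all x: |-6| = -6

Step 3 incorrectly states that |x| = x for all x. The correct definition is |x| = x when x >= 0, and |x| = -x when x < 0. Since -6 < 0, we have |-6| = -(-6) = 6, not -6.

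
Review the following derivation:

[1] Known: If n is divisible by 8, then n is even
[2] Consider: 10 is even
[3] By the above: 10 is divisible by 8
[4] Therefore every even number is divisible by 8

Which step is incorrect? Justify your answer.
Step 3: By the above: 10 is divisible by 8

Step 3 commits the fallacy of affirming the consequent. The known fact 'divisible by 8 → even' does NOT imply 'even → divisible by 8'. That would be the converse, which is false. For example, 10 is even but 10 ÷ 8 = 1.25, which is not an integer.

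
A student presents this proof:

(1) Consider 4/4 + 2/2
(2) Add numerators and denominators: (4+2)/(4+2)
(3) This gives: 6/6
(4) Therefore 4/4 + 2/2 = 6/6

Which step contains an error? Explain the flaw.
Step 2: Add numerators and denominators: (4+2)/(4+2)

Step 2 incorrectly adds fractions by separately adding numerators and denominators. This is wrong. The correct method requires a common denominator: 4/4 + 2/2 = (4×2 + 2×4)/(4×2) = 16/8 = 2. The method used gives 6/6, which is different.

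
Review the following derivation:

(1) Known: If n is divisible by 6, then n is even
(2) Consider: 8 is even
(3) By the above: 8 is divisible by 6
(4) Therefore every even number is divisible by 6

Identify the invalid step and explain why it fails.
Step 3: By the above: 8 is divisible by 6

Step 3 commits the fallacy of affirming the consequent. The known fact 'divisible by 6 → even' does NOT imply 'even → divisible by 6'. That would be the converse, which is false. For example, 8 is even but 8 ÷ 6 = 1.33, which is not an integer.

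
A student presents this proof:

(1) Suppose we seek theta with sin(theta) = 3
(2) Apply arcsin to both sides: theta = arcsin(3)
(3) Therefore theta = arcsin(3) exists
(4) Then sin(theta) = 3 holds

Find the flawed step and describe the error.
Step 2: Apply arcsin to both sides: theta = arcsin(3)

Step 2 applies arcsin to 3. However, arcsin(x) is only defined for x in [-1, 1] because sin(theta) can only produce values in that range. Since |3| > 1, arcsin(3) is undefined. There is no angle whose sine equals 3.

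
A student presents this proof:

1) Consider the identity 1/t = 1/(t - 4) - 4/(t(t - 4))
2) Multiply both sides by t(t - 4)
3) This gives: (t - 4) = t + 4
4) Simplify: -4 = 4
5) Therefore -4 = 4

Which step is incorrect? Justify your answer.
Step 3: This gives: (t - 4) = t + 4

Step 3 makes a sign error when clearing denominators. Multiplying -4/(t(t - 4)) by t(t - 4) gives -4, not +4. The correct result is (t - 4) = t - 4, which is trivially true, not (t - 4) = t + 4. (Step 1 is a valid identity: 1/(t - 4) - 4/(t(t - 4)) = (t - 4)/(t(t - 4)) = 1/t.)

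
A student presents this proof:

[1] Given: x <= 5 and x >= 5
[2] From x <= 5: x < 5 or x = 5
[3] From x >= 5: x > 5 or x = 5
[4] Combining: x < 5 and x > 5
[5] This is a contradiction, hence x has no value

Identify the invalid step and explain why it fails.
Step 4: Combining: x < 5 and x > 5

Step 4 incorrectly combines the conditions. From x <= 5 and x >= 5, the intersection is x = 5. The error treats the 'or' cases as 'and' requirements. The correct conclusion is that x = 5 is the unique solution, not that no solution exists.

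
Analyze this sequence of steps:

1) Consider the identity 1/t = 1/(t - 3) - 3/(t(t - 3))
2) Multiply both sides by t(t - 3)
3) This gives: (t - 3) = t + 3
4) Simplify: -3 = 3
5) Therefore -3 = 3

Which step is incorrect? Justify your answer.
Step 3: This gives: (t - 3) = t + 3

Step 3 makes a sign error when clearing denominators. Multiplying -3/(t(t - 3)) by t(t - 3) gives -3, not +3. The correct result is (t - 3) = t - 3, which is trivially true, not (t - 3) = t + 3. (Step 1 is a valid identity: 1/(t - 3) - 3/(t(t - 3)) = (t - 3)/(t(t - 3)) = 1/t.)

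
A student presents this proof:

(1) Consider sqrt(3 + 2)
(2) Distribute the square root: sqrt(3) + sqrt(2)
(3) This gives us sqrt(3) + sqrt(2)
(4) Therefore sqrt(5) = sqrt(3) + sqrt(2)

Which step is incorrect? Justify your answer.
Step 2: Distribute the square root: sqrt(3) + sqrt(2)

Step 2 incorrectly 'distributes' the square root over addition. The square root function does not distribute: sqrt(a + b) ≠ sqrt(a) + sqrt(b). In fact, sqrt(3 + 2) = sqrt(5) ≈ 2.2361, while sqrt(3) + sqrt(2) ≈ 3.1463.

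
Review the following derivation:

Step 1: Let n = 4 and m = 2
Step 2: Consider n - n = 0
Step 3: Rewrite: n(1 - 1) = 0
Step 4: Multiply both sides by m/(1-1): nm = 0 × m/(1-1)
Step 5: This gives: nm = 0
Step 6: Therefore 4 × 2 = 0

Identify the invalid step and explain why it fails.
Step 4: Multiply both sides by m/(1-1): nm = 0 × m/(1-1)

Step 4 multiplies both sides by m/(1-1). However, 1-1 = 0, so this is multiplication by m/0, which is undefined. We cannot multiply by an undefined expression.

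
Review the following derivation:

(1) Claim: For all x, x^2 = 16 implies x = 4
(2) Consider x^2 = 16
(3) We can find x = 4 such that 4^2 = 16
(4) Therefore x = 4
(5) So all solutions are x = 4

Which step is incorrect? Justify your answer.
Step 4: Therefore x = 4

Step 4 incorrectly concludes that x = 4 is the only solution. The proof shows that x = 4 is A solution (existence), but does not show it is the ONLY solution (uniqueness). In fact, x = -4 is also a solution since (-4)^2 = 16. Finding one solution doesn't prove there are no others.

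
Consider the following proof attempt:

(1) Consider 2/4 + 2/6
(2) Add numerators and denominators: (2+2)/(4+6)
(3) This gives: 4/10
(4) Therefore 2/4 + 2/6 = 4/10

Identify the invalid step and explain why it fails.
Step 2: Add numerators and denominators: (2+2)/(4+6)

Step 2 incorrectly adds fractions by separately adding numerators and denominators. This is wrong. The correct method requires a common denominator: 2/4 + 2/6 = (2×6 + 2×4)/(4×6) = 20/24 = 5/6. The method used gives 4/10, which is different.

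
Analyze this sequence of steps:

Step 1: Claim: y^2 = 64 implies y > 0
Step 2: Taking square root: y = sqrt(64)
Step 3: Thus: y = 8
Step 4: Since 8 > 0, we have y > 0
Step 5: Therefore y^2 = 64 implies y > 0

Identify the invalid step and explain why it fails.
Step 2: Taking square root: y = sqrt(64)

Step 2 takes the square root and assumes the positive root only. The equation y^2 = 64 actually has two solutions: y = 8 and y = -8. The proof silently assumes y > 0 without justification, then uses this assumption to conclude y > 0, which is circular. The counterexample y = -8 shows the claim is false.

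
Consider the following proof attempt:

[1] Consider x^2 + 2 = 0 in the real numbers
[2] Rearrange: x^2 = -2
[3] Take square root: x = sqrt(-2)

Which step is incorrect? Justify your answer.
Step 3: Take square root: x = sqrt(-2)

Step 3 takes the square root of -2, which is negative. In the real number system, the square root of a negative number is undefined. The equation x^2 + 2 = 0 has no real solutions. Square roots of negative numbers only exist in the complex numbers.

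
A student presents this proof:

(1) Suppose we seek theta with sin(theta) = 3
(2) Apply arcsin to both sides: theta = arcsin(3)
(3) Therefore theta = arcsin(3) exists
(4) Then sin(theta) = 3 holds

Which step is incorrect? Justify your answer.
Step 2: Apply arcsin to both sides: theta = arcsin(3)

Step 2 applies arcsin to 3. However, arcsin(x) is only defined for x in [-1, 1] because sin(theta) can only produce values in that range. Since |3| > 1, arcsin(3) is undefined. There is no angle whose sine equals 3.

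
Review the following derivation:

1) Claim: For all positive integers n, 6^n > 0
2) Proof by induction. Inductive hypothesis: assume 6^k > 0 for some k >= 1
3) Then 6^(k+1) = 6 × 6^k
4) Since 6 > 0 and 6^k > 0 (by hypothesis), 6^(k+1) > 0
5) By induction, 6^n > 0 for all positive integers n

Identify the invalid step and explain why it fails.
Step 5: By induction, 6^n > 0 for all positive integers n

Step 5 concludes the proof by induction, but no base case was ever established. A valid induction proof requires: (1) a base case proving 6^1 > 0, and (2) an inductive step showing IF 6^k > 0 THEN 6^(k+1) > 0. Steps 2-4 correctly establish the inductive step, but without the base case the conclusion in step 5 does not follow.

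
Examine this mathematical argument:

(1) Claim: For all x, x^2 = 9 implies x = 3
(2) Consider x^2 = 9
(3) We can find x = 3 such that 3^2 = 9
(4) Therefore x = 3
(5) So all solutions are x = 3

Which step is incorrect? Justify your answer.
Step 4: Therefore x = 3

Step 4 incorrectly concludes that x = 3 is the only solution. The proof shows that x = 3 is A solution (existence), but does not show it is the ONLY solution (uniqueness). In fact, x = -3 is also a solution since (-3)^2 = 9. Finding one solution doesn't prove there are no others.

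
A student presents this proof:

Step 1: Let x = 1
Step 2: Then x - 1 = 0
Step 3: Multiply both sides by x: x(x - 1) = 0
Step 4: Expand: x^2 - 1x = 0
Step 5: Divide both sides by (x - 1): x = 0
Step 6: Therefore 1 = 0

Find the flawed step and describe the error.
Step 5: Divide both sides by (x - 1): x = 0

Step 5 divides both sides by (x - 1). However, since x = 1, we have (x - 1) = 0. Division by zero is undefined, making this step invalid.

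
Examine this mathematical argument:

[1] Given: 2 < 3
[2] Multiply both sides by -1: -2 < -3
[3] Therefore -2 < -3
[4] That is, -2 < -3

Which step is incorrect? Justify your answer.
Step 2: Multiply both sides by -1: -2 < -3

Step 2 multiplies both sides by -1 but fails to reverse the inequality sign. When multiplying (or dividing) an inequality by a negative number, the direction must be reversed. Since 2 < 3, we should get -2 > -3, i.e., -2 > -3.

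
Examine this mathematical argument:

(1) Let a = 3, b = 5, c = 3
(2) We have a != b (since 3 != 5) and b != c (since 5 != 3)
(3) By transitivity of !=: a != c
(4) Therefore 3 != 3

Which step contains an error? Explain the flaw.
Step 3: By transitivity of !=: a != c

Step 3 incorrectly applies transitivity to the '!=' relation. Transitivity states: if a R b and b R c, then a R c. However, '!=' is not transitive. Counterexample: 3 != 5 and 5 != 3, but 3 = 3 (both equal 3). Transitivity holds for relations like <, <=, =, but not for !=.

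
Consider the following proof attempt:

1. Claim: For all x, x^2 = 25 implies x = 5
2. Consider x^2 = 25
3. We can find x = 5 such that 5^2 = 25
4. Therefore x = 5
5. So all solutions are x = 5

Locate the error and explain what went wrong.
Step 4: Therefore x = 5

Step 4 incorrectly concludes that x = 5 is the only solution. The proof shows that x = 5 is A solution (existence), but does not show it is the ONLY solution (uniqueness). In fact, x = -5 is also a solution since (-5)^2 = 25. Finding one solution doesn't prove there are no others.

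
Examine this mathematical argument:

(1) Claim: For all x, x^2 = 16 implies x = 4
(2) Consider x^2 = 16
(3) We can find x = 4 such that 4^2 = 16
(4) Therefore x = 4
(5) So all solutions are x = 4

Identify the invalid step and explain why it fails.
Step 4: Therefore x = 4

Step 4 incorrectly concludes that x = 4 is the only solution. The proof shows that x = 4 is A solution (existence), but does not show it is the ONLY solution (uniqueness). In fact, x = -4 is also a solution since (-4)^2 = 16. Finding one solution doesn't prove there are no others.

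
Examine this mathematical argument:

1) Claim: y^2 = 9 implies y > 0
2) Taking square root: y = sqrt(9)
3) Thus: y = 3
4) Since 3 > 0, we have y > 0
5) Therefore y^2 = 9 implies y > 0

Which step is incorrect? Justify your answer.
Step 2: Taking square root: y = sqrt(9)

Step 2 takes the square root and assumes the positive root only. The equation y^2 = 9 actually has two solutions: y = 3 and y = -3. The proof silently assumes y > 0 without justification, then uses this assumption to conclude y > 0, which is circular. The counterexample y = -3 shows the claim is false.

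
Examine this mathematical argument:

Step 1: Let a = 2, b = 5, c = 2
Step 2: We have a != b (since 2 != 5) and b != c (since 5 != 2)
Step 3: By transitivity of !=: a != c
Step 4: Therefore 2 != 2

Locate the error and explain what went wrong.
Step 3: By transitivity of !=: a != c

Step 3 incorrectly applies transitivity to the '!=' relation. Transitivity states: if a R b and b R c, then a R c. However, '!=' is not transitive. Counterexample: 2 != 5 and 5 != 2, but 2 = 2 (both equal 2). Transitivity holds for relations like <, <=, =, but not for !=.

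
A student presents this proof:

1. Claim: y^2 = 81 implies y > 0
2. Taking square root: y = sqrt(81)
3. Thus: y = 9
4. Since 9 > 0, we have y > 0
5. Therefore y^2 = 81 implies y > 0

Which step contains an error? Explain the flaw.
Step 2: Taking square root: y = sqrt(81)

Step 2 takes the square root and assumes the positive root only. The equation y^2 = 81 actually has two solutions: y = 9 and y = -9. The proof silently assumes y > 0 without justification, then uses this assumption to conclude y > 0, which is circular. The counterexample y = -9 shows the claim is false.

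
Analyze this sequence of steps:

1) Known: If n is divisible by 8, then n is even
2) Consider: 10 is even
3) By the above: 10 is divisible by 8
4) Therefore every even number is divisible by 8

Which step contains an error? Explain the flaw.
Step 3: By the above: 10 is divisible by 8

Step 3 commits the fallacy of affirming the consequent. The known fact 'divisible by 8 → even' does NOT imply 'even → divisible by 8'. That would be the converse, which is false. For example, 10 is even but 10 ÷ 8 = 1.25, which is not an integer.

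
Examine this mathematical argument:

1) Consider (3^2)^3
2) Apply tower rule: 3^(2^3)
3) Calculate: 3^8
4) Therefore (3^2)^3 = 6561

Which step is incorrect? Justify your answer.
Step 2: Apply tower rule: 3^(2^3)

Step 2 incorrectly states that (a^b)^c = a^(b^c). The correct rule is (a^b)^c = a^(b×c). The actual value is (3^2)^3 = 3^6 = 729, not 3^8 = 6561.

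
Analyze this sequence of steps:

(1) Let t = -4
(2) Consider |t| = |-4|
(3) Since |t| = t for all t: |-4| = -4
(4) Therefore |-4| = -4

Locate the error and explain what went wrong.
Step 3: Since |t| = t for all t: |-4| = -4

Step 3 incorrectly states that |t| = t for all t. The correct definition is |t| = t when t >= 0, and |t| = -t when t < 0. Since -4 < 0, we have |-4| = -(-4) = 4, not -4.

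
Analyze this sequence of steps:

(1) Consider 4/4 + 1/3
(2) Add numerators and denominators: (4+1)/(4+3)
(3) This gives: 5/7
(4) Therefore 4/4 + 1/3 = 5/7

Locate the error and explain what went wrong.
Step 2: Add numerators and denominators: (4+1)/(4+3)

Step 2 incorrectly adds fractions by separately adding numerators and denominators. This is wrong. The correct method requires a common denominator: 4/4 + 1/3 = (4×3 + 1×4)/(4×3) = 16/12 = 4/3. The method used gives 5/7, which is different.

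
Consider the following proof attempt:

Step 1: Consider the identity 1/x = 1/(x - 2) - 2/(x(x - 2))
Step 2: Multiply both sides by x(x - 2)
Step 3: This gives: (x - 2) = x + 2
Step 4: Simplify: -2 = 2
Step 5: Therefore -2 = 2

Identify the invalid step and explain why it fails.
Step 3: This gives: (x - 2) = x + 2

Step 3 makes a sign error when clearing denominators. Multiplying -2/(x(x - 2)) by x(x - 2) gives -2, not +2. The correct result is (x - 2) = x - 2, which is trivially true, not (x - 2) = x + 2. (Step 1 is a valid identity: 1/(x - 2) - 2/(x(x - 2)) = (x - 2)/(x(x - 2)) = 1/x.)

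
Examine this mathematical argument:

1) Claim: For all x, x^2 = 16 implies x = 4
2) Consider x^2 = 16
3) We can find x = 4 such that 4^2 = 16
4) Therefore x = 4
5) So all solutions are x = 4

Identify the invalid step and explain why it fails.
Step 4: Therefore x = 4

Step 4 incorrectly concludes that x = 4 is the only solution. The proof shows that x = 4 is A solution (existence), but does not show it is the ONLY solution (uniqueness). In fact, x = -4 is also a solution since (-4)^2 = 16. Finding one solution doesn't prove there are no others.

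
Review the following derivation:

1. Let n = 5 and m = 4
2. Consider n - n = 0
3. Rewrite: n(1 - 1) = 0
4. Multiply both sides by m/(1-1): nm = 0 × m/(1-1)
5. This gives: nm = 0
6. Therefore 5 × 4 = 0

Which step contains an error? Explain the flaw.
Step 4: Multiply both sides by m/(1-1): nm = 0 × m/(1-1)

Step 4 multiplies both sides by m/(1-1). However, 1-1 = 0, so this is multiplication by m/0, which is undefined. We cannot multiply by an undefined expression.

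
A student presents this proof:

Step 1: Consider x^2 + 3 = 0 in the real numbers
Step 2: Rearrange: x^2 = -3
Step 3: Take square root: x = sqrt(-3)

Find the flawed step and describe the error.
Step 3: Take square root: x = sqrt(-3)

Step 3 takes the square root of -3, which is negative. In the real number system, the square root of a negative number is undefined. The equation x^2 + 3 = 0 has no real solutions. Square roots of negative numbers only exist in the complex numbers.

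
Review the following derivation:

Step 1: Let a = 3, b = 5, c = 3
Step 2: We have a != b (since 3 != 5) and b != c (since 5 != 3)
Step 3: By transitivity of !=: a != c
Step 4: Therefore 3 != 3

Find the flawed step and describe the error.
Step 3: By transitivity of !=: a != c

Step 3 incorrectly applies transitivity to the '!=' relation. Transitivity states: if a R b and b R c, then a R c. However, '!=' is not transitive. Counterexample: 3 != 5 and 5 != 3, but 3 = 3 (both equal 3). Transitivity holds for relations like <, <=, =, but not for !=.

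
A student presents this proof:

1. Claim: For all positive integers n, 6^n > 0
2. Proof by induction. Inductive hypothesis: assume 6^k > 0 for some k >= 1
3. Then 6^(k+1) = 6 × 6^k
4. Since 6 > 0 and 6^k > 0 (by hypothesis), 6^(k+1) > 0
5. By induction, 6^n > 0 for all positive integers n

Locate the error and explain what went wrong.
Step 5: By induction, 6^n > 0 for all positive integers n

Step 5 concludes the proof by induction, but no base case was ever established. A valid induction proof requires: (1) a base case proving 6^1 > 0, and (2) an inductive step showing IF 6^k > 0 THEN 6^(k+1) > 0. Steps 2-4 correctly establish the inductive step, but without the base case the conclusion in step 5 does not follow.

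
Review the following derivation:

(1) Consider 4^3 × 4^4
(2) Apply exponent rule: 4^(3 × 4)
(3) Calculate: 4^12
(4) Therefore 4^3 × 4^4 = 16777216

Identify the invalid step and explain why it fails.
Step 2: Apply exponent rule: 4^(3 × 4)

Step 2 incorrectly states that a^b × a^c = a^(b×c). The correct rule is a^b × a^c = a^(b+c). The actual value is 4^3 × 4^4 = 4^7 = 16384, not 4^12 = 16777216.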